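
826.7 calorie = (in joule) 3459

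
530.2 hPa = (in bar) 0.5302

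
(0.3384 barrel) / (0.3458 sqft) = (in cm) 167.5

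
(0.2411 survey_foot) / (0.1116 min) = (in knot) 0.02133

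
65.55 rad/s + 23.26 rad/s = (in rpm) 848.1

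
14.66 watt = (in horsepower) 0.01966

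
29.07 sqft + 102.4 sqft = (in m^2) 12.21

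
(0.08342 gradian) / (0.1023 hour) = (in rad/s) 3.558e-06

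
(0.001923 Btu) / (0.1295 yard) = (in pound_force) 3.852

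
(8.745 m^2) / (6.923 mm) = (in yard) 1381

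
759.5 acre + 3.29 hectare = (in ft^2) 3.344e+07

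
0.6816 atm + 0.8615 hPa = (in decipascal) 6.915e+05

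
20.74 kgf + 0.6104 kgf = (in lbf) 47.07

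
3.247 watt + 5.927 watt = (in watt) 9.174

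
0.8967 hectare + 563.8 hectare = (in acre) 1395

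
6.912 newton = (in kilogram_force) 0.7048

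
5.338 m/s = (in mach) 0.01568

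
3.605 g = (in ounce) 0.1272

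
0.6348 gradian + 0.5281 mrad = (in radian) 0.0105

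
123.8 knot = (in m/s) 63.69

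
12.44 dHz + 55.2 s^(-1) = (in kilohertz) 0.05644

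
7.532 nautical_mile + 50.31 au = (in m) 7.526e+12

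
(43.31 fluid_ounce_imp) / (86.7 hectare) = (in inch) 5.588e-08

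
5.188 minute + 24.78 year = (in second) 7.815e+08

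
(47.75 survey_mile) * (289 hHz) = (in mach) 6.522e+06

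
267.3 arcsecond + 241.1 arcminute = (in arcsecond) 1.473e+04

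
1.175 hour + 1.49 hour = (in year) 0.0003042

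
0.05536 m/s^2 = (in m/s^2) 0.05536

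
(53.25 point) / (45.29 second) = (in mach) 1.218e-06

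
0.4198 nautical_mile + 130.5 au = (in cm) 1.952e+15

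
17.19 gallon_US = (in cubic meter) 0.06507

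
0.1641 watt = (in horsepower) 0.0002201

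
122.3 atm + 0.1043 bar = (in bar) 124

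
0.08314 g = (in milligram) 83.14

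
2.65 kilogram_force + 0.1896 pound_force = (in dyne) 2.683e+06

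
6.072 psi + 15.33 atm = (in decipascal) 1.595e+07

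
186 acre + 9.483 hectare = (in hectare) 84.75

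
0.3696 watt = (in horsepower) 0.0004956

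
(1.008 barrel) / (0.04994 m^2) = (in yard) 3.509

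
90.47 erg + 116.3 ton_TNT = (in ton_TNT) 116.3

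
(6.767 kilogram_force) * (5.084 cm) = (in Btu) 0.003198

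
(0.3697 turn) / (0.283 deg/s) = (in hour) 0.1306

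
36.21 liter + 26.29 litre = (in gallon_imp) 13.75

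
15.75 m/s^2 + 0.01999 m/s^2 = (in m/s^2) 15.77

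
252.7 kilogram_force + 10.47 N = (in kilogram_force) 253.8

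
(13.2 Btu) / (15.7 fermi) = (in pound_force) 1.994e+17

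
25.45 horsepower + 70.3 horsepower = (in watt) 7.14e+04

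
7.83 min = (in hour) 0.1305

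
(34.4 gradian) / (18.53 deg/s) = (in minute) 0.02785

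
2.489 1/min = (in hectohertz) 0.0004148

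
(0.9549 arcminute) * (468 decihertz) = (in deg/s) 0.7448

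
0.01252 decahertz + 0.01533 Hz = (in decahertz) 0.01405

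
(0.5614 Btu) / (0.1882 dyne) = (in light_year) 3.327e-08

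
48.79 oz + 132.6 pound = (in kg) 61.53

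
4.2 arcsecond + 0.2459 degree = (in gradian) 0.2745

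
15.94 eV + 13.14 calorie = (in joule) 54.98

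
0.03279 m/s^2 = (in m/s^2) 0.03279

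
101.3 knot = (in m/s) 52.11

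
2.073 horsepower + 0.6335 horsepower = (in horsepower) 2.706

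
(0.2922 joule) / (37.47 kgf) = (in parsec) 2.577e-20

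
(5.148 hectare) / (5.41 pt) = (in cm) 2.697e+09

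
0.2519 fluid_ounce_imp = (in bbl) 4.502e-05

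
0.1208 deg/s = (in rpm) 0.02013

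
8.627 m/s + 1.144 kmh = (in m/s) 8.945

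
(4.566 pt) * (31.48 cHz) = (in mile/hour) 0.001134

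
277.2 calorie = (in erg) 1.16e+10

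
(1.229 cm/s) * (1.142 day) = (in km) 1.213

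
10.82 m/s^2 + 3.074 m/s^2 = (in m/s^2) 13.89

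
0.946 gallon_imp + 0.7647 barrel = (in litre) 125.9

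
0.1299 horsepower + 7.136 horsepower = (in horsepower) 7.266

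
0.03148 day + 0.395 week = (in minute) 4027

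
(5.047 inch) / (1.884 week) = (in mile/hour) 2.517e-07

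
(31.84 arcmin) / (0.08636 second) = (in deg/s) 6.145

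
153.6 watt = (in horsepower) 0.206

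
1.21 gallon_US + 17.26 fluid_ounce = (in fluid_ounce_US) 172.1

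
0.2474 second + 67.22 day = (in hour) 1613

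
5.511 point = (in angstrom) 1.944e+07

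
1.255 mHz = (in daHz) 0.0001255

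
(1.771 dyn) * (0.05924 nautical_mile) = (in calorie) 0.0004644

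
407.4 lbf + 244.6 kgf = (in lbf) 946.7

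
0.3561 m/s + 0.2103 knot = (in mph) 1.039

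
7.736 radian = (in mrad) 7736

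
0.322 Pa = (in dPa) 3.22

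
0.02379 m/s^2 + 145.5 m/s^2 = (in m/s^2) 145.5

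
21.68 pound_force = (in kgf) 9.834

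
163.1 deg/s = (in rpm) 27.18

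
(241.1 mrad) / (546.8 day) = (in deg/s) 2.924e-07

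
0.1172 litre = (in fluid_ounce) 3.963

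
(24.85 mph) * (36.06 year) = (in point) 3.581e+13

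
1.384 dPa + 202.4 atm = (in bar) 205.1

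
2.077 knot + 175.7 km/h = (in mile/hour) 111.6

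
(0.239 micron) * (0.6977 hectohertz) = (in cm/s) 0.001668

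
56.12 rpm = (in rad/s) 5.877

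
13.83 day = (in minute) 1.992e+04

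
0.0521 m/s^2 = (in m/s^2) 0.0521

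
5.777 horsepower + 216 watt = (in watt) 4524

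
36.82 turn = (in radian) 231.3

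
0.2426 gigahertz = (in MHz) 242.6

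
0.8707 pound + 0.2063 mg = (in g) 394.9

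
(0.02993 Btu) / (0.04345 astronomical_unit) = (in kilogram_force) 4.954e-10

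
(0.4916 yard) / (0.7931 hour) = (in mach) 4.624e-07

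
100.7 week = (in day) 704.9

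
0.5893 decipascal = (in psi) 8.547e-06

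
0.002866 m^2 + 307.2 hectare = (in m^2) 3.072e+06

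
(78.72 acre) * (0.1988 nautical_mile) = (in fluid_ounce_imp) 4.128e+12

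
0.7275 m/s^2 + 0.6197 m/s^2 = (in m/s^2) 1.347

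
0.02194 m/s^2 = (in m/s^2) 0.02194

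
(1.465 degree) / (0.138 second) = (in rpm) 1.769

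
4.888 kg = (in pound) 10.78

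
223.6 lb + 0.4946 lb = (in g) 1.016e+05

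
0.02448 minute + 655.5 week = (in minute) 6.607e+06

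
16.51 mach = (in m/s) 5622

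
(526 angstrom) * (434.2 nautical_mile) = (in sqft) 0.4553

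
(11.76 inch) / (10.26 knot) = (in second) 0.05659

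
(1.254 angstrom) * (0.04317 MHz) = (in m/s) 5.414e-06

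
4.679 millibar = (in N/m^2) 467.9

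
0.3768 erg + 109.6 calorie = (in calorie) 109.6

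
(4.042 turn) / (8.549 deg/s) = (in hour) 0.04728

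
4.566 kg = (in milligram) 4.566e+06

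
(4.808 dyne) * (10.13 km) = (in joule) 0.4871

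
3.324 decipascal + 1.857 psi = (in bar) 0.128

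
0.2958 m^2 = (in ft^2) 3.184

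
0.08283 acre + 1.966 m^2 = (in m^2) 337.2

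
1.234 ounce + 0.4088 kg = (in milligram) 4.438e+05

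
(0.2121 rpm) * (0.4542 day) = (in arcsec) 1.798e+08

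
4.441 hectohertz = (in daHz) 44.41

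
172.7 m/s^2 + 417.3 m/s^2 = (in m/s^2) 590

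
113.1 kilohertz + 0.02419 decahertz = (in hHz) 1131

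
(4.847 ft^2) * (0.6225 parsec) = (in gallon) 2.285e+18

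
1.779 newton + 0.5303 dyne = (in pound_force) 0.3999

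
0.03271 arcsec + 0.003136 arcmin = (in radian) 1.071e-06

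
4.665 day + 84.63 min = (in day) 4.724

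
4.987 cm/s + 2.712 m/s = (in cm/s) 276.2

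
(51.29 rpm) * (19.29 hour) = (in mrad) 3.73e+08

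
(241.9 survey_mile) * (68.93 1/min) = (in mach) 1313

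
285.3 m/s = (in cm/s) 2.853e+04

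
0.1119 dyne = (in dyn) 0.1119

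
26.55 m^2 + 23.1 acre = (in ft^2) 1.007e+06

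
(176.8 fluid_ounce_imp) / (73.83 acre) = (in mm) 1.681e-05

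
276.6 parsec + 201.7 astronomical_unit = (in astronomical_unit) 5.705e+07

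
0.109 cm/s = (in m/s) 0.00109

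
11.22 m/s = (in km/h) 40.39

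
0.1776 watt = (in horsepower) 0.0002382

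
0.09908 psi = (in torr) 5.124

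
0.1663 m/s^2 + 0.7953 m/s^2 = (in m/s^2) 0.9616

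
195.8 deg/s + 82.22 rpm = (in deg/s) 689.1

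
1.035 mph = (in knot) 0.8994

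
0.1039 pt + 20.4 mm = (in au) 1.366e-13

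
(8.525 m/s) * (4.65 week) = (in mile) 1.49e+04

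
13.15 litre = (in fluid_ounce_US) 444.7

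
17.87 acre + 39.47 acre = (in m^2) 2.32e+05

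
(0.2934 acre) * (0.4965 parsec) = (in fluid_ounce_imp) 6.402e+23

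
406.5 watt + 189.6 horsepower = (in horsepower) 190.1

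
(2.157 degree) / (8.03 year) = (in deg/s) 8.518e-09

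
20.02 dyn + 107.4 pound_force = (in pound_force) 107.4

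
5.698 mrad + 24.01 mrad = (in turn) 0.004728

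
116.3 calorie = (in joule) 486.6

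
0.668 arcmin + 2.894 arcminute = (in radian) 0.001036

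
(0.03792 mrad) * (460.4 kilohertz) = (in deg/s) 1000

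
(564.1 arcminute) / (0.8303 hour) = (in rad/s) 5.49e-05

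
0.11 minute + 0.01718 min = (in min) 0.1272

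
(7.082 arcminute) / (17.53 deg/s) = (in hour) 1.87e-06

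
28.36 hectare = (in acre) 70.08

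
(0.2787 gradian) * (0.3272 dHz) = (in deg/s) 0.008207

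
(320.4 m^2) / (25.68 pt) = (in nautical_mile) 19.1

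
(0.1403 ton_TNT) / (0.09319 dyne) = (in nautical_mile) 3.401e+11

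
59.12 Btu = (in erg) 6.237e+11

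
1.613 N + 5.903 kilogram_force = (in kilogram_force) 6.067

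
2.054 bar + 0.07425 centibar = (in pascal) 2.055e+05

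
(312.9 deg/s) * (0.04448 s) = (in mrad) 242.9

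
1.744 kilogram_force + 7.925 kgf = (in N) 94.82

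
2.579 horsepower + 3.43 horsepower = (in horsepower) 6.009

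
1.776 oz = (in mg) 5.035e+04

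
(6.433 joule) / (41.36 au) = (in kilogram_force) 1.06e-13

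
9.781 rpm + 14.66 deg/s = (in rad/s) 1.28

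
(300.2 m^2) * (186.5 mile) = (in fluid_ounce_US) 3.047e+12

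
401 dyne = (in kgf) 0.0004089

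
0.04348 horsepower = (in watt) 32.42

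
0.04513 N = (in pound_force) 0.01015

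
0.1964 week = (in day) 1.375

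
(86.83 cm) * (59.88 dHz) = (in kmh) 18.72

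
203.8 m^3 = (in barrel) 1282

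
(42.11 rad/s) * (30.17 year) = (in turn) 6.377e+09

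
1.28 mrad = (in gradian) 0.08149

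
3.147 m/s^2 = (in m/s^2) 3.147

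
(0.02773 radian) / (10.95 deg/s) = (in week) 2.399e-07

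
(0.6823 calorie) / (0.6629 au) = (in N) 2.879e-11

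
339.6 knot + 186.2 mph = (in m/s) 257.9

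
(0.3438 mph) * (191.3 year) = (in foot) 3.042e+09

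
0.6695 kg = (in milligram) 6.695e+05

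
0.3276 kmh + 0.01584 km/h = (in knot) 0.1854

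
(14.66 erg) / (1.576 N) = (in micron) 0.9302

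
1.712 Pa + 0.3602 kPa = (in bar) 0.003619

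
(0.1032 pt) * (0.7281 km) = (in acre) 6.55e-06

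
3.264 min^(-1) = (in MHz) 5.44e-08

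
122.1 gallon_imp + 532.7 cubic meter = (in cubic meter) 533.3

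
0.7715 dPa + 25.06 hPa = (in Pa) 2506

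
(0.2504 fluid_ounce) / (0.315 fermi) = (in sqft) 2.53e+11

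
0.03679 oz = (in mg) 1043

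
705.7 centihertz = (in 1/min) 423.4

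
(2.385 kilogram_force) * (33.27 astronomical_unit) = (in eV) 7.266e+32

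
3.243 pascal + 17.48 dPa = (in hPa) 0.04991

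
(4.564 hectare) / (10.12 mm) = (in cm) 4.51e+08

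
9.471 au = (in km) 1.417e+09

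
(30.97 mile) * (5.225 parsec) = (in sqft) 8.65e+22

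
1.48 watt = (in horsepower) 0.001985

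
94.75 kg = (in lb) 208.9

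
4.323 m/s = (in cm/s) 432.3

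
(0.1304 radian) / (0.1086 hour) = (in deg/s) 0.01911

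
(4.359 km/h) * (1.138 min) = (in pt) 2.344e+05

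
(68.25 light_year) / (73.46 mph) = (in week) 3.251e+10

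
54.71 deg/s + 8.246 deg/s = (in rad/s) 1.099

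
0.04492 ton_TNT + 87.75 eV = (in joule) 1.879e+08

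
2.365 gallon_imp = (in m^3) 0.01075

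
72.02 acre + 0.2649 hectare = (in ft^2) 3.166e+06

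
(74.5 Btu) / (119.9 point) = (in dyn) 1.858e+11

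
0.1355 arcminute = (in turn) 6.273e-06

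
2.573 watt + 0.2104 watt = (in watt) 2.783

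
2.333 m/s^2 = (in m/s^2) 2.333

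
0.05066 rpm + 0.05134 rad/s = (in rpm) 0.5409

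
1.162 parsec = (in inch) 1.412e+18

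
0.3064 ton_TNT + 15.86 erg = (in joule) 1.282e+09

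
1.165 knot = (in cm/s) 59.93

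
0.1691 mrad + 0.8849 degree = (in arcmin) 53.68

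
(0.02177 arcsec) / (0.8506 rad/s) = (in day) 1.436e-12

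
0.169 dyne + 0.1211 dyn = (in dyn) 0.2901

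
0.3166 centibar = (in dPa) 3166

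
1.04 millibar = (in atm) 0.001026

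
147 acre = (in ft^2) 6.403e+06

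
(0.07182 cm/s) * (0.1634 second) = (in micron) 117.4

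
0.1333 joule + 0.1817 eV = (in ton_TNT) 3.186e-11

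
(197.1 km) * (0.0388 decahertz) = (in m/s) 7.647e+04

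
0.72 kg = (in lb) 1.587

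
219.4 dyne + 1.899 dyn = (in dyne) 221.3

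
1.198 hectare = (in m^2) 1.198e+04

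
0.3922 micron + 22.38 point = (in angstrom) 7.896e+07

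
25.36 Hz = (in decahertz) 2.536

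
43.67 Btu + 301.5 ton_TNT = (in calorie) 3.015e+11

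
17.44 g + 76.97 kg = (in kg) 76.99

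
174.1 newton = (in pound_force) 39.14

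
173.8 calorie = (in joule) 727.2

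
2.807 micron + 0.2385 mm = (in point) 0.684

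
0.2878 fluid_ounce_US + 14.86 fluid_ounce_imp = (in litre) 0.4307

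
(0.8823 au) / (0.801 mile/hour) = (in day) 4.266e+06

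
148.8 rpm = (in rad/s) 15.58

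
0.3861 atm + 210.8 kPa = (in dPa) 2.499e+06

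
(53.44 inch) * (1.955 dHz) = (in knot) 0.5158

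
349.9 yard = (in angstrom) 3.199e+12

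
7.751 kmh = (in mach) 0.006323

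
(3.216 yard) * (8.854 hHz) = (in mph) 5824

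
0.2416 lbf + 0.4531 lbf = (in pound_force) 0.6947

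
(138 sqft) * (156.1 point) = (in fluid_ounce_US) 2.387e+04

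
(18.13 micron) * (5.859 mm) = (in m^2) 1.062e-07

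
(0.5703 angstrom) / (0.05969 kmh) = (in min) 5.733e-11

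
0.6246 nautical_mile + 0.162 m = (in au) 7.734e-09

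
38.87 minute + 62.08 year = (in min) 3.263e+07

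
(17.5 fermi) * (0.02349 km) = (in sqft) 4.425e-12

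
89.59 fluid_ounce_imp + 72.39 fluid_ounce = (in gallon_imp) 1.031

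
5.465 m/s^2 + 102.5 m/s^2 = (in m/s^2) 108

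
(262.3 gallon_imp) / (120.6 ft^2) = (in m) 0.1064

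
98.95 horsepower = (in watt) 7.379e+04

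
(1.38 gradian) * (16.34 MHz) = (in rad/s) 3.542e+05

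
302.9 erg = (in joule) 3.029e-05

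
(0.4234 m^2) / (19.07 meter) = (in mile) 1.38e-05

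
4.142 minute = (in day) 0.002876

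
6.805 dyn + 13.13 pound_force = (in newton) 58.41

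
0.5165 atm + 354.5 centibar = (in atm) 4.015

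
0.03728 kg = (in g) 37.28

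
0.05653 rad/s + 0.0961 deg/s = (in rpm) 0.5558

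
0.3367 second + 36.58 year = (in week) 1907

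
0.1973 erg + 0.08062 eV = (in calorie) 4.716e-09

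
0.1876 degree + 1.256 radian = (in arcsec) 2.597e+05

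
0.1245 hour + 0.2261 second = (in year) 1.422e-05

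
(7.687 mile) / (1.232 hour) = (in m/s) 2.789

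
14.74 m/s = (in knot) 28.65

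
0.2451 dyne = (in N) 2.451e-06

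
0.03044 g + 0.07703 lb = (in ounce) 1.234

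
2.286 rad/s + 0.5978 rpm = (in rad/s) 2.349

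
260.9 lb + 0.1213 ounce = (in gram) 1.183e+05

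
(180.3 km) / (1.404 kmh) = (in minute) 7705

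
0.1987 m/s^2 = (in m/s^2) 0.1987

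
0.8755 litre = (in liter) 0.8755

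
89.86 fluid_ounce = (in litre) 2.657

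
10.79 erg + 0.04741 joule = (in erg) 4.741e+05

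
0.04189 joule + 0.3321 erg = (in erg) 4.189e+05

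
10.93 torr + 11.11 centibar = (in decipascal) 1.257e+05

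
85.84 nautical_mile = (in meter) 1.59e+05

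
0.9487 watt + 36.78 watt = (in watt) 37.73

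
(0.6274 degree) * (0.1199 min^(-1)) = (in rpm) 0.000209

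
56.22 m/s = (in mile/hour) 125.8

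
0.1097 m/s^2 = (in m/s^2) 0.1097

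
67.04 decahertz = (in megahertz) 0.0006704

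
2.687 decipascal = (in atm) 2.652e-06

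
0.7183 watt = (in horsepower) 0.0009633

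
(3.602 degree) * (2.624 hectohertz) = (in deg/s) 945.2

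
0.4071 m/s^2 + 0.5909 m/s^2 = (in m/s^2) 0.998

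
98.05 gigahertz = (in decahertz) 9.805e+09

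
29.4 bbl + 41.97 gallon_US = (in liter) 4833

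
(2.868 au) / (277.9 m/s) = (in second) 1.544e+09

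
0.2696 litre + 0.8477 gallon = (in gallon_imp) 0.7652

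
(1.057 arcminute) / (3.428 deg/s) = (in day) 5.948e-08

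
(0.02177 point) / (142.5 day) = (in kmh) 2.246e-12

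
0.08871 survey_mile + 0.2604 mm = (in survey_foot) 468.4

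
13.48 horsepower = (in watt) 1.005e+04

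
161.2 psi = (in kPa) 1111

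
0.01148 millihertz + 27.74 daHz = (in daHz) 27.74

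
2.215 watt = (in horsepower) 0.00297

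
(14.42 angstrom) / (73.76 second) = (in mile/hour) 4.373e-11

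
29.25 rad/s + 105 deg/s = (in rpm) 296.8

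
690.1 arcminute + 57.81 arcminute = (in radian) 0.2176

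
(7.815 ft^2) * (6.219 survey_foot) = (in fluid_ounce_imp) 4.844e+04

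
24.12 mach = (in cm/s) 8.213e+05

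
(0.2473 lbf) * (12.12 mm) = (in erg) 1.333e+05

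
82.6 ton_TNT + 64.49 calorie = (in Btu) 3.276e+08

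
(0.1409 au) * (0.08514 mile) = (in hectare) 2.888e+08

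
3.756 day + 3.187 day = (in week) 0.9919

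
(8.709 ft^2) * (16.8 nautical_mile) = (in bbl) 1.583e+05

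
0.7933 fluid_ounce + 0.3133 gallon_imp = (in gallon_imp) 0.3185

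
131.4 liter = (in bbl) 0.8265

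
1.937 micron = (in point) 0.005491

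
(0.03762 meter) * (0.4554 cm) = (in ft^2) 0.001844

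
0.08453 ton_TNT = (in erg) 3.537e+15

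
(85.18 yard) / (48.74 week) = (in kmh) 9.512e-06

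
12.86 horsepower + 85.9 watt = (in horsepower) 12.98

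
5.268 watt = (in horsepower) 0.007065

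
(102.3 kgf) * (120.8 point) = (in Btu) 0.04052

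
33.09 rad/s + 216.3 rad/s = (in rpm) 2381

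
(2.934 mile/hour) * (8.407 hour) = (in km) 39.7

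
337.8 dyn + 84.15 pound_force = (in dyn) 3.743e+07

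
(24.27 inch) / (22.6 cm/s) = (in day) 3.157e-05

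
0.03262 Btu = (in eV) 2.148e+20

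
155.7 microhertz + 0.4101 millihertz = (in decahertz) 5.658e-05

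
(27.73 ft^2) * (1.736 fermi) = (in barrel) 2.813e-14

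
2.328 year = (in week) 121.4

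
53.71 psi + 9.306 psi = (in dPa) 4.345e+06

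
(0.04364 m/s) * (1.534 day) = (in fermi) 5.784e+18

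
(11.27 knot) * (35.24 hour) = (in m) 7.355e+05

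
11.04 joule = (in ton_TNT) 2.639e-09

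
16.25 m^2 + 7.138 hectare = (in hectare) 7.14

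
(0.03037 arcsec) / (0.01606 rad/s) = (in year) 2.907e-13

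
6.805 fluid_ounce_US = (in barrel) 0.001266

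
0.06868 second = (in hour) 1.908e-05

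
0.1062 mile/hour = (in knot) 0.09229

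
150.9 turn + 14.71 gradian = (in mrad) 9.484e+05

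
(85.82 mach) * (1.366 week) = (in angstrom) 2.414e+20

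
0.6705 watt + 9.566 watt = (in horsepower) 0.01373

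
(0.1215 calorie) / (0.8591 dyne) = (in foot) 1.941e+05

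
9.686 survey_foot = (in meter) 2.952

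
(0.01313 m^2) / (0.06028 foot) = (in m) 0.7146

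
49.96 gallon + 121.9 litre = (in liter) 311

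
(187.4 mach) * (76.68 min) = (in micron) 2.936e+14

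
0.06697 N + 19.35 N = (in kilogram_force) 1.98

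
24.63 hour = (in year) 0.002812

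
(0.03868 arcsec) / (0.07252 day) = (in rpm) 2.858e-10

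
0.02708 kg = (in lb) 0.0597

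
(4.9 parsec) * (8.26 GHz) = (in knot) 2.428e+27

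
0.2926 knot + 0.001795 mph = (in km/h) 0.5448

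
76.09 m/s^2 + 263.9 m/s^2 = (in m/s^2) 340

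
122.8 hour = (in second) 4.421e+05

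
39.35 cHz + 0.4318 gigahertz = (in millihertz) 4.318e+11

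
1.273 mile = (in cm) 2.049e+05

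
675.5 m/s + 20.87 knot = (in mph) 1535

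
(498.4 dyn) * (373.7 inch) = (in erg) 4.731e+05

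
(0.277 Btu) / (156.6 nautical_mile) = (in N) 0.001008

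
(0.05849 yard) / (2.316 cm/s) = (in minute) 0.03849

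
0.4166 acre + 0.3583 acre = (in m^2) 3136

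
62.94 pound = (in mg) 2.855e+07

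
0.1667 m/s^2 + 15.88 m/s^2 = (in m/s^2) 16.05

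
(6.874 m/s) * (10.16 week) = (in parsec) 1.369e-09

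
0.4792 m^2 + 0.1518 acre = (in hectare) 0.06148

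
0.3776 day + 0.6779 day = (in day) 1.055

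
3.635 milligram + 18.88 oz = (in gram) 535.2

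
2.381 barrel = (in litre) 378.5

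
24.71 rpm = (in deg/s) 148.3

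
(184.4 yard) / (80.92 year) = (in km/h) 2.379e-07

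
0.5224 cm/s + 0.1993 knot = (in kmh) 0.3879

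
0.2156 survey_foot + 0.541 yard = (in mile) 0.0003482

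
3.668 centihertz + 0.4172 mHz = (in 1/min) 2.226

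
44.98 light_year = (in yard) 4.654e+17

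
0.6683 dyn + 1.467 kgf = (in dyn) 1.439e+06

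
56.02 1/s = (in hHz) 0.5602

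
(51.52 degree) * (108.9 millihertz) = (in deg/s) 5.611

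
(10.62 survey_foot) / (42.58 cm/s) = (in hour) 0.002112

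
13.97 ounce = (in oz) 13.97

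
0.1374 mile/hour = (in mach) 0.0001804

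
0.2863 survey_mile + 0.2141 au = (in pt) 9.079e+13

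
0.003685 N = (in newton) 0.003685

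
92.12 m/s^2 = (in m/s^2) 92.12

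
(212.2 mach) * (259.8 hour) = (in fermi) 6.758e+25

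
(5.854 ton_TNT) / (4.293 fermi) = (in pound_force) 1.283e+24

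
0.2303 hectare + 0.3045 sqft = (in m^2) 2303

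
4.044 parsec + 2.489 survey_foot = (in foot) 4.094e+17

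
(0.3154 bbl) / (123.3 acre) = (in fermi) 1.005e+08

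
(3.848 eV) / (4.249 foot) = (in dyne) 4.76e-14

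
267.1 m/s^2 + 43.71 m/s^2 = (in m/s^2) 310.8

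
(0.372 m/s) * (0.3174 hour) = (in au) 2.841e-09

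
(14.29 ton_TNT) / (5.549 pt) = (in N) 3.054e+13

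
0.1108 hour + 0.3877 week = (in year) 0.007448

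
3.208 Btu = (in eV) 2.113e+22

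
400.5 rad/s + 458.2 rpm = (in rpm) 4283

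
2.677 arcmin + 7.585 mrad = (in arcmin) 28.75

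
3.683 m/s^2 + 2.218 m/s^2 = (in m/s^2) 5.901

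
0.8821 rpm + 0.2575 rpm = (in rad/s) 0.1193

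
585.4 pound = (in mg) 2.655e+08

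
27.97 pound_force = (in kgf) 12.69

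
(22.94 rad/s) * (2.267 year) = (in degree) 9.397e+10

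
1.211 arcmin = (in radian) 0.0003523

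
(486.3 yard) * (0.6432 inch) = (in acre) 0.001795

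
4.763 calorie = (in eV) 1.244e+20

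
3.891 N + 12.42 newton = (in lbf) 3.667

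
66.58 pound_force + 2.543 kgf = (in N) 321.1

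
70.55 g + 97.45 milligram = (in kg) 0.07065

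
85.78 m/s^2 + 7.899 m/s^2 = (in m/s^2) 93.68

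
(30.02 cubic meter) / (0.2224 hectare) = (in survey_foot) 0.04429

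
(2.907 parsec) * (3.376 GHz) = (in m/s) 3.028e+26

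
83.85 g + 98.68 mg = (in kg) 0.08395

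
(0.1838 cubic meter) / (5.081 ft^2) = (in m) 0.3894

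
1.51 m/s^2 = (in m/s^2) 1.51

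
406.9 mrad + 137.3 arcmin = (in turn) 0.07112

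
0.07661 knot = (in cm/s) 3.941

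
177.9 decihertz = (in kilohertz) 0.01779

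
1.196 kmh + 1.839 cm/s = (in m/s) 0.3506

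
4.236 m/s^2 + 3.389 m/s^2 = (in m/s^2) 7.625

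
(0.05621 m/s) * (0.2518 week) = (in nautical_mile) 4.622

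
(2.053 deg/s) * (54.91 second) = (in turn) 0.3131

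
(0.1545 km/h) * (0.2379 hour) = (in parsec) 1.191e-15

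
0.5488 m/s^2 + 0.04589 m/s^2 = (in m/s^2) 0.5947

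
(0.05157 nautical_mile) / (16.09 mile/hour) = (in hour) 0.003688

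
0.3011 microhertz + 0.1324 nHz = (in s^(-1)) 3.012e-07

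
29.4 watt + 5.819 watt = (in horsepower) 0.04723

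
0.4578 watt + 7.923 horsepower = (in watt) 5909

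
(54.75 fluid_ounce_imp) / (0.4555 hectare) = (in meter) 3.415e-07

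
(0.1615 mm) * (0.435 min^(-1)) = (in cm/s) 0.0001171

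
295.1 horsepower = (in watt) 2.201e+05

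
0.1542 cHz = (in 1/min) 0.09252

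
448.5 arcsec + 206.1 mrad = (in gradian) 13.26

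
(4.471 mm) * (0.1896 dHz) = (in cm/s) 0.008477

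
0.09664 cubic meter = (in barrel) 0.6078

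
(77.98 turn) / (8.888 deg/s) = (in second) 3159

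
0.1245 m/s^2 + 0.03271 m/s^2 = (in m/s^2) 0.1572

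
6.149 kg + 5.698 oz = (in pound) 13.91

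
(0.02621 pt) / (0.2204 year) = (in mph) 2.976e-12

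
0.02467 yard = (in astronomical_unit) 1.508e-13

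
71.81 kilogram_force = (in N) 704.2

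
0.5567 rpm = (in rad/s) 0.0583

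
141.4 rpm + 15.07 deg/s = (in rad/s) 15.07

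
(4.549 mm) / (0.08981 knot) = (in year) 3.122e-09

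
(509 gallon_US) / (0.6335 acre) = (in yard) 0.0008219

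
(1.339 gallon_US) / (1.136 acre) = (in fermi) 1.103e+09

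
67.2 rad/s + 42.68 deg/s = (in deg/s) 3893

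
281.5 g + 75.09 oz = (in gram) 2410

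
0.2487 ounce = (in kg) 0.007051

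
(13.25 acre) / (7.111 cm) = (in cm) 7.541e+07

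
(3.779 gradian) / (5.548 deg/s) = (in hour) 0.0001703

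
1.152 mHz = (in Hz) 0.001152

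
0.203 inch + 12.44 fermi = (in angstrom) 5.156e+07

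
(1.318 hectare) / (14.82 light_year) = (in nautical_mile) 5.076e-17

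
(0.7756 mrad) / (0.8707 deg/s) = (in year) 1.618e-09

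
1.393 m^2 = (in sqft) 14.99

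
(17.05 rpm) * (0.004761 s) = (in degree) 0.4871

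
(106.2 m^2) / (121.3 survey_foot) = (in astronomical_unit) 1.92e-11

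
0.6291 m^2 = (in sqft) 6.772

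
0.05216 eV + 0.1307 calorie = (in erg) 5.468e+06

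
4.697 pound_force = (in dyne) 2.089e+06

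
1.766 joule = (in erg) 1.766e+07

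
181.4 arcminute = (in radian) 0.05277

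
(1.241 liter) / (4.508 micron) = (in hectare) 0.02753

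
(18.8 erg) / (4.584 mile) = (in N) 2.548e-10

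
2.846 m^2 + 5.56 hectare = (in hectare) 5.56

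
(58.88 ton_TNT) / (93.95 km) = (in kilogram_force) 2.674e+05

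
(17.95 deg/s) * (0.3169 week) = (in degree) 3.44e+06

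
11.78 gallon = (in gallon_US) 11.78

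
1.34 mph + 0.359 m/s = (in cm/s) 95.8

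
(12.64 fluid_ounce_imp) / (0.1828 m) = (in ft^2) 0.02115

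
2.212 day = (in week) 0.316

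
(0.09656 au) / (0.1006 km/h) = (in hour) 1.436e+08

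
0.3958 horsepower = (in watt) 295.1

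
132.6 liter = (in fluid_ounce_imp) 4667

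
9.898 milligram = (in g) 0.009898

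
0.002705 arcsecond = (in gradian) 8.349e-07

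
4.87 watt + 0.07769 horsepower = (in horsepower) 0.08422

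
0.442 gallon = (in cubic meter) 0.001673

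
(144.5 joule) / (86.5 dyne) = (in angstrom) 1.671e+15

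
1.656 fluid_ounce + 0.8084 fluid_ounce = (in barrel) 0.0004584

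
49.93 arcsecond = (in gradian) 0.01541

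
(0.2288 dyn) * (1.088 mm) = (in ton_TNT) 5.95e-19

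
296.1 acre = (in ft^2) 1.29e+07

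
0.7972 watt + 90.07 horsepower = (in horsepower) 90.07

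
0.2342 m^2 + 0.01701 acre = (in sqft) 743.5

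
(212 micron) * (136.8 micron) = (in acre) 7.166e-12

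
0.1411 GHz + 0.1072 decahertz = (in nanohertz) 1.411e+17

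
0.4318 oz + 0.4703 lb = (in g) 225.6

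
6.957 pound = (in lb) 6.957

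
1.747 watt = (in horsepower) 0.002343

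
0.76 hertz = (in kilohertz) 0.00076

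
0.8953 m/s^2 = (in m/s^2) 0.8953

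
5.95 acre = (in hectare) 2.408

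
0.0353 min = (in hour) 0.0005883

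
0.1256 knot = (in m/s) 0.06461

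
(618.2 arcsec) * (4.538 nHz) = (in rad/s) 1.36e-11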